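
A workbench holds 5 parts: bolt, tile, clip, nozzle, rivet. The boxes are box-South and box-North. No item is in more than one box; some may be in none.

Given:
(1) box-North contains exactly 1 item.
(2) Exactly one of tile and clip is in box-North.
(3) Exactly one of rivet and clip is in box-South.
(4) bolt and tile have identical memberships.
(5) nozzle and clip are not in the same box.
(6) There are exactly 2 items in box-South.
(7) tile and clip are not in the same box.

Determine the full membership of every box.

box-South = {nozzle, rivet}; box-North = {clip}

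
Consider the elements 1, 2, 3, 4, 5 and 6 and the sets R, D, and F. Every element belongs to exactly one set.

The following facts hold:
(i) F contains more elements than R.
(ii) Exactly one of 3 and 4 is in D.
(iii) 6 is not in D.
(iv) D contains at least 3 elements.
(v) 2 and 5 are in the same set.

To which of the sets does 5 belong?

5: D

From (iii): 6 ∉ D.
Suppose 5 ∈ R: no assignment then satisfies all the clues, so 5 ∉ R.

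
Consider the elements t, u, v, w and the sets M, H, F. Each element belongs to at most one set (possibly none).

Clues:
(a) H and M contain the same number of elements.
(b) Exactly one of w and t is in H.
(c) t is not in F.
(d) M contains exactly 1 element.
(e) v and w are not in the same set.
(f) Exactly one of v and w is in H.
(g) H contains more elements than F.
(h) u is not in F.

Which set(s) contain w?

w: H

From (c): t ∉ F.
From (h): u ∉ F.
Suppose w ∈ M: no assignment then satisfies all the clues, so w ∉ M.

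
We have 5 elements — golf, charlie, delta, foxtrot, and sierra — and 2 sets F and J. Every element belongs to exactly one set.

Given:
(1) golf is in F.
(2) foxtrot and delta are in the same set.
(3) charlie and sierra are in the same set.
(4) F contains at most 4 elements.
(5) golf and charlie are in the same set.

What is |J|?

2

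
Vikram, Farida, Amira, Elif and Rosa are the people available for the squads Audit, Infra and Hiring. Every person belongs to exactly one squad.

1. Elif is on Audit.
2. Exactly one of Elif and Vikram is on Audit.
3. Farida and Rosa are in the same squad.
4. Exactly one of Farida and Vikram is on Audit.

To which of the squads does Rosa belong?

From (1): Elif ∈ Audit.
(2) (exactly one): Vikram ∉ Audit.
(4) (exactly one): Farida ∈ Audit.
(3): Rosa matches Farida: Rosa ∈ Audit.

Rosa: Audit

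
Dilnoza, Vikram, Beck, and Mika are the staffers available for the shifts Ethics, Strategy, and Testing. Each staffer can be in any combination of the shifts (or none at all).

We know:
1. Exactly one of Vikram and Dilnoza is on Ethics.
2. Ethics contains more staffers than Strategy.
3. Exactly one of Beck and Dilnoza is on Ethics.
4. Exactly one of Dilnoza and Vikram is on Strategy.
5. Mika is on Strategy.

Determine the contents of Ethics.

Ethics = {Beck, Mika, Vikram}

From (5): Mika ∈ Strategy.
Suppose Dilnoza ∈ Ethics: no assignment then satisfies all the clues, so Dilnoza ∉ Ethics.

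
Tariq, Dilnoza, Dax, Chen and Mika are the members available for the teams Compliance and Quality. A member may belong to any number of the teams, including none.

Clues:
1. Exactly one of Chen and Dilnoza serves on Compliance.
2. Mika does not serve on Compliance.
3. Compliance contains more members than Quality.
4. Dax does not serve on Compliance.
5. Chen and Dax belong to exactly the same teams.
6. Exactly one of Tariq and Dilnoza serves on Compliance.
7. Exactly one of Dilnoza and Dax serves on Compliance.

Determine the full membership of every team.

Compliance = {Dilnoza}; Quality = {}

From (2): Mika ∉ Compliance.
From (4): Dax ∉ Compliance.
(5): Chen matches Dax: Chen ∉ Compliance.
(7) (exactly one): Dilnoza ∈ Compliance.
(6) (exactly one): Tariq ∉ Compliance.
Suppose Tariq ∈ Quality: no assignment then satisfies all the clues, so Tariq ∉ Quality.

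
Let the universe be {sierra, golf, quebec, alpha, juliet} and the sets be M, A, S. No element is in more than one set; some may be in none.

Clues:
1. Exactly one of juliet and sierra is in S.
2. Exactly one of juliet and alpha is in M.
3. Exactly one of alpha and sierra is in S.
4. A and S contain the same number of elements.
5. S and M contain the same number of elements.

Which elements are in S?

S = {sierra}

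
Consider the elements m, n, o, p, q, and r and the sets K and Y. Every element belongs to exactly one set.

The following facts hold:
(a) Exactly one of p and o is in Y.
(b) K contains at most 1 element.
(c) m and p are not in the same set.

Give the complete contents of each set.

K = {p}; Y = {m, n, o, q, r}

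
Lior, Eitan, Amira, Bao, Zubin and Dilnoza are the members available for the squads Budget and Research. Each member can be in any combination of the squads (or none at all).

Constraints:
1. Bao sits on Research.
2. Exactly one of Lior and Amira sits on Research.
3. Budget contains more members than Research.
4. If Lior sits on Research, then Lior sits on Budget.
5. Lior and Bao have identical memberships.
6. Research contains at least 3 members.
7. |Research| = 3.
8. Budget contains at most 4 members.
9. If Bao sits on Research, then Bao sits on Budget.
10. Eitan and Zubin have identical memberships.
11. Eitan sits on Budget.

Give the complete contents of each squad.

From (1): Bao ∈ Research.
From (11): Eitan ∈ Budget.
(5): Lior matches Bao: Lior ∈ Research.
(9): Bao ∈ Budget.
(10): Zubin matches Eitan: Zubin ∈ Budget.
(2) (exactly one): Amira ∉ Research.
(4): Lior ∈ Budget.
(8): Budget already has 4, so the rest are out.
Suppose Eitan ∈ Research: no assignment then satisfies all the clues, so Eitan ∉ Research.

Budget = {Bao, Eitan, Lior, Zubin}; Research = {Bao, Dilnoza, Lior}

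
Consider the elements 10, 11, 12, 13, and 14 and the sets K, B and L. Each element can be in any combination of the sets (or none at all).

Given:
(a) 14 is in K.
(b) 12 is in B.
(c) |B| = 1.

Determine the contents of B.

B = {12}

From (a): 14 ∈ K.
From (b): 12 ∈ B.
(c): B already has 1, so the rest are out.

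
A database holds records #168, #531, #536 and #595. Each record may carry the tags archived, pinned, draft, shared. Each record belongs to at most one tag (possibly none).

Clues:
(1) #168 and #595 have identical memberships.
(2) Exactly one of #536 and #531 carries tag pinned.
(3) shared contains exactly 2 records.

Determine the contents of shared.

shared = {#168, #595}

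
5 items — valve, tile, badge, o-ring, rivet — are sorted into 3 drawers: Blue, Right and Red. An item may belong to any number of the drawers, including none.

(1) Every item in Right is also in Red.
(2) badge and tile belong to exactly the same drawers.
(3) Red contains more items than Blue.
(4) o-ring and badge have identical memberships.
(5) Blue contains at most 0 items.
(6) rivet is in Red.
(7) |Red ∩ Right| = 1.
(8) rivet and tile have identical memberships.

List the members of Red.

From (6): rivet ∈ Red.
(5): Blue already has 0, so the rest are out.
(8): tile matches rivet: tile ∈ Red.
(2): badge matches tile: badge ∈ Red.
(4): o-ring matches badge: o-ring ∈ Red.
Suppose valve ∉ Red: no assignment then satisfies all the clues, so valve ∈ Red.

Red = {badge, o-ring, rivet, tile, valve}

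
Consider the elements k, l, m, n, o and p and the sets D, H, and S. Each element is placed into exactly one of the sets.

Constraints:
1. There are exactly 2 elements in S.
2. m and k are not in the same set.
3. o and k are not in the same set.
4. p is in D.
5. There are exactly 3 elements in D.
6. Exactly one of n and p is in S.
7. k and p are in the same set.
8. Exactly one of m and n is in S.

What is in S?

From (4): p ∈ D.
(6) (exactly one): n ∈ S.
(7): k matches p: k ∈ D.
(8) (exactly one): m ∉ S.
(2): m ∉ D.
(3): o ∉ D.
(5): only 3 candidates remain for D, so all are in.
Only one set left: m ∈ H.
(1): only 2 candidates remain for S, so all are in.

S = {n, o}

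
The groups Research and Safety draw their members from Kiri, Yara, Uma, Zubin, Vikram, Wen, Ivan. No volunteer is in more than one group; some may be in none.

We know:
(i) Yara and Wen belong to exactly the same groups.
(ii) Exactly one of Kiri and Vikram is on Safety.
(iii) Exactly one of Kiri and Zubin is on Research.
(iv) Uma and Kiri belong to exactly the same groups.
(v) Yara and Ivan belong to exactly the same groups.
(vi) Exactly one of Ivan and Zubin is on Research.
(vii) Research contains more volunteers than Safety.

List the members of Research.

Research = {Ivan, Kiri, Uma, Wen, Yara}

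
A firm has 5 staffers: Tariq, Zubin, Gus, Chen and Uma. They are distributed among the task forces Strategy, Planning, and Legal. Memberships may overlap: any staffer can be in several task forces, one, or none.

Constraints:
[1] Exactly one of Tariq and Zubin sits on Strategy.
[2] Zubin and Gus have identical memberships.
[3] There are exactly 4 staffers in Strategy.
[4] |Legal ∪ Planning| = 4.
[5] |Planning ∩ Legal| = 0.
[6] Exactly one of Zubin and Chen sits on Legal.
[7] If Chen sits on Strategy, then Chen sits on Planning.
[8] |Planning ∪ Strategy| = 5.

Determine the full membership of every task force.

Strategy = {Chen, Gus, Uma, Zubin}; Planning = {Chen, Tariq}; Legal = {Gus, Zubin}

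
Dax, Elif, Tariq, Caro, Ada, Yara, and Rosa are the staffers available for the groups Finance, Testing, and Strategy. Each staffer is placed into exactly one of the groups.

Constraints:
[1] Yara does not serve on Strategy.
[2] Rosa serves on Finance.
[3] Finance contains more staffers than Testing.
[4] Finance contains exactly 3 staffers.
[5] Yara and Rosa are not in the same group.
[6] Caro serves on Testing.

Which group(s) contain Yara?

From (1): Yara ∉ Strategy.
From (2): Rosa ∈ Finance.
From (6): Caro ∈ Testing.
(5): Yara ∉ Finance.
Only one group left: Yara ∈ Testing.

Yara: Testing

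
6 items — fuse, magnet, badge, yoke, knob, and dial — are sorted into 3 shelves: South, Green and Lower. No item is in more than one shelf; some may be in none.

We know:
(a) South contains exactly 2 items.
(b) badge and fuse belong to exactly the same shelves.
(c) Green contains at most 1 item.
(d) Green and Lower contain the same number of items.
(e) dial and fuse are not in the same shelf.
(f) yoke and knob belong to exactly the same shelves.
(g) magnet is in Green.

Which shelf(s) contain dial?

dial: Lower

From (g): magnet ∈ Green.
(c): Green already has 1, so the rest are out.
Suppose dial ∈ South: no assignment then satisfies all the clues, so dial ∉ South.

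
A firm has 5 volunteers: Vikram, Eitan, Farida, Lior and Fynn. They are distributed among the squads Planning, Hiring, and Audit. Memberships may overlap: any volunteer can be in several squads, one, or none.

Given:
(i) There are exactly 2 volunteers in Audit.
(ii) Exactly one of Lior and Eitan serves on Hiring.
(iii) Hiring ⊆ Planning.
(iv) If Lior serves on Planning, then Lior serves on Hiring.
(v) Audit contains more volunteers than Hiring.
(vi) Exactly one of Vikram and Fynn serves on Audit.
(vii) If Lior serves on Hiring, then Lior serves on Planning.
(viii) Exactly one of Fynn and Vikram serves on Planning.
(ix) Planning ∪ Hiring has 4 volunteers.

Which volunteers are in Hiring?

Hiring = {Lior}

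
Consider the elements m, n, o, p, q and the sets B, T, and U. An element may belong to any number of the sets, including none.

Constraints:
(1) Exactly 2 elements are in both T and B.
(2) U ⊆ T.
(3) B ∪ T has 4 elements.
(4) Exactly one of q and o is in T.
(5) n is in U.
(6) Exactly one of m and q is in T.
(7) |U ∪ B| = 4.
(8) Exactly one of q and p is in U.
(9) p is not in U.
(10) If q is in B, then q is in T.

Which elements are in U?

From (5): n ∈ U.
From (9): p ∉ U.
(2) with n ∈ U: n ∈ T.
(8) (exactly one): q ∈ U.
(2) with q ∈ U: q ∈ T.
(4) (exactly one): o ∉ T.
(6) (exactly one): m ∉ T.
(2) contrapositive: m ∉ U.
(2) contrapositive: o ∉ U.

U = {n, q}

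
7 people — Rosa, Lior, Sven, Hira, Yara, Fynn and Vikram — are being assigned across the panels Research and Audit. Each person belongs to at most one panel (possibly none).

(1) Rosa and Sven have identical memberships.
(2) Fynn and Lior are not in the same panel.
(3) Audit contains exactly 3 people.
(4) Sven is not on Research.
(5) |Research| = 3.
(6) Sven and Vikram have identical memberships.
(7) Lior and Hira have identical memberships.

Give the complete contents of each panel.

Research = {Hira, Lior, Yara}; Audit = {Rosa, Sven, Vikram}

From (4): Sven ∉ Research.
(1): Rosa matches Sven: Rosa ∉ Research.
(6): Vikram matches Sven: Vikram ∉ Research.
Suppose Rosa ∉ Audit: no assignment then satisfies all the clues, so Rosa ∈ Audit.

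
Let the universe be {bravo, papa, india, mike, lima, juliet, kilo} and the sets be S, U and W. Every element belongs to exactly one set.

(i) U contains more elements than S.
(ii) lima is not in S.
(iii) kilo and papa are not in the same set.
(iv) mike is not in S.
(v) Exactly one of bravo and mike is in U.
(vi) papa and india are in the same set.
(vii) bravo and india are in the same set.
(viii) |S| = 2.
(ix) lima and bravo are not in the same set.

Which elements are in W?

From (ii): lima ∉ S.
From (iv): mike ∉ S.
Suppose bravo ∈ W: no assignment then satisfies all the clues, so bravo ∉ W.

W = {lima, mike}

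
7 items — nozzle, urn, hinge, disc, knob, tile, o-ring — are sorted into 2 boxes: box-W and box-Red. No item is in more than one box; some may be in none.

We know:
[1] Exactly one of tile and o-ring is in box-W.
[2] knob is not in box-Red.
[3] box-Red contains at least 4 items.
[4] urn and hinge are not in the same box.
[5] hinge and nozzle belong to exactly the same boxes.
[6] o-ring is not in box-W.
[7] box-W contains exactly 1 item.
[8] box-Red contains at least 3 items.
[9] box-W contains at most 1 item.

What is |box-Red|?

4

From (2): knob ∉ box-Red.
From (6): o-ring ∉ box-W.
(1) (exactly one): tile ∈ box-W.
(7): box-W already has 1, so the rest are out.
Suppose nozzle ∉ box-Red: no assignment then satisfies all the clues, so nozzle ∈ box-Red.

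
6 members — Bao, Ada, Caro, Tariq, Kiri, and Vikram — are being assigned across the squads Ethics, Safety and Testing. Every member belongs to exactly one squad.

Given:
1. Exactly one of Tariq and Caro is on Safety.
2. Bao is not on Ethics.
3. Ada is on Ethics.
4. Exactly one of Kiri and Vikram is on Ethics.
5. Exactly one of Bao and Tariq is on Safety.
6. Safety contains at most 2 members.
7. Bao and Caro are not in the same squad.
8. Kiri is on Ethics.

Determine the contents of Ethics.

Ethics = {Ada, Caro, Kiri}

From (2): Bao ∉ Ethics.
From (3): Ada ∈ Ethics.
From (8): Kiri ∈ Ethics.
(4) (exactly one): Vikram ∉ Ethics.
Suppose Caro ∉ Ethics: no assignment then satisfies all the clues, so Caro ∈ Ethics.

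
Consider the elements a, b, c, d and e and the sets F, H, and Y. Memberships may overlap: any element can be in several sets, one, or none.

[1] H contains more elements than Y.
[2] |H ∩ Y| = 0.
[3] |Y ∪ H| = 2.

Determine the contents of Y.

Y = {}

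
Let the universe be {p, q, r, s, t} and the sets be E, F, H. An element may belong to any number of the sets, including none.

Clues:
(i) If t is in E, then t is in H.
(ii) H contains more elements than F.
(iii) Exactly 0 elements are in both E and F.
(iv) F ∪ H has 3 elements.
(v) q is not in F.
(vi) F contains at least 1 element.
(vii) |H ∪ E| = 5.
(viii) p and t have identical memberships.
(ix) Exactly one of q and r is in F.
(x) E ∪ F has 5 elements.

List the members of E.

E = {p, q, s, t}

From (v): q ∉ F.
(ix) (exactly one): r ∈ F.
Suppose p ∉ E: no assignment then satisfies all the clues, so p ∈ E.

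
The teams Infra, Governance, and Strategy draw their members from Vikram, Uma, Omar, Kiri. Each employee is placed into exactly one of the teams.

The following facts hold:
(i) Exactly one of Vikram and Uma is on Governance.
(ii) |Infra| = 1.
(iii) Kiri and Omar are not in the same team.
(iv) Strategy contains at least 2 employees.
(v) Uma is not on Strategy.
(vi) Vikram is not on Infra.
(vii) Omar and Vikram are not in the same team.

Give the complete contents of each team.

Infra = {Omar}; Governance = {Uma}; Strategy = {Kiri, Vikram}

From (v): Uma ∉ Strategy.
From (vi): Vikram ∉ Infra.
Suppose Vikram ∈ Governance: no assignment then satisfies all the clues, so Vikram ∉ Governance.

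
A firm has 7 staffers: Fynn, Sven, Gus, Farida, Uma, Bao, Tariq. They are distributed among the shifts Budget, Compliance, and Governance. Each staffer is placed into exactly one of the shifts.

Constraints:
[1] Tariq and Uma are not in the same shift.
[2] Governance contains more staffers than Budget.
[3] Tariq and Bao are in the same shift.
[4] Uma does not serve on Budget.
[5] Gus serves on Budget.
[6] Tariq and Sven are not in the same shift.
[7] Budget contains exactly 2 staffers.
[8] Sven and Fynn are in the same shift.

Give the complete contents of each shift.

Budget = {Farida, Gus}; Compliance = {Bao, Tariq}; Governance = {Fynn, Sven, Uma}

From (4): Uma ∉ Budget.
From (5): Gus ∈ Budget.
Suppose Fynn ∈ Budget: no assignment then satisfies all the clues, so Fynn ∉ Budget.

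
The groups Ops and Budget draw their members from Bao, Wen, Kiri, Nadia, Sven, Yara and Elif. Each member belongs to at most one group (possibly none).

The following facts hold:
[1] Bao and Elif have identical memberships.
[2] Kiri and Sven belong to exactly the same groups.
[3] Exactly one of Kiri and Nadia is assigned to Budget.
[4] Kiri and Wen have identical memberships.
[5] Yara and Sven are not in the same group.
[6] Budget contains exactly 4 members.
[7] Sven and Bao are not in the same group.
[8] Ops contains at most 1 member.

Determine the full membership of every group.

Ops = {}; Budget = {Bao, Elif, Nadia, Yara}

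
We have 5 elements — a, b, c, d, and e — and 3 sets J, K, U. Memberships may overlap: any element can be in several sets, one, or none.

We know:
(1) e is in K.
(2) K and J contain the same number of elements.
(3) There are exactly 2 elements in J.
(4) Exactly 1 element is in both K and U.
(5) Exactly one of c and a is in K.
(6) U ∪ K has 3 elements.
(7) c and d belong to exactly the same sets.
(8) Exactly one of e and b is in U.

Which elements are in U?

U = {a, b}

From (1): e ∈ K.
Suppose a ∉ U: no assignment then satisfies all the clues, so a ∈ U.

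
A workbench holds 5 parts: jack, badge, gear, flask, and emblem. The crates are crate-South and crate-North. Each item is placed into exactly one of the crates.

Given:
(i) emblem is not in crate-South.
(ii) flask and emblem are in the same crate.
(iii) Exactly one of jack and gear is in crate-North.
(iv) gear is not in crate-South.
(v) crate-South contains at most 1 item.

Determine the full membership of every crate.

crate-South = {jack}; crate-North = {badge, emblem, flask, gear}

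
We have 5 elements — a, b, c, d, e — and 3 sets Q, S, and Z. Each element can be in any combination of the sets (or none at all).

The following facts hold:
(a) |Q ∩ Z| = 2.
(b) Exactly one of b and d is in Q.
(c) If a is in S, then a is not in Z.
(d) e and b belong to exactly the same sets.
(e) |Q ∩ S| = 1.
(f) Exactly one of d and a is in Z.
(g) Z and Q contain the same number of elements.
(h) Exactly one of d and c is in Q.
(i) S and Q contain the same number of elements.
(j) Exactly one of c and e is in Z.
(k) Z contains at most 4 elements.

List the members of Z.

Z = {b, d, e}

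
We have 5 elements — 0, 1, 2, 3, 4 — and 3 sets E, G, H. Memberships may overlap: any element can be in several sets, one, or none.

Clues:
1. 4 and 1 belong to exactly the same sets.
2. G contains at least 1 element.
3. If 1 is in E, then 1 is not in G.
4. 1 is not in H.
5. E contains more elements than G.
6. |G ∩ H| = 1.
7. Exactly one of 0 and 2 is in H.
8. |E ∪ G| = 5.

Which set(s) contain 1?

1: E

From (4): 1 ∉ H.
(1): 4 matches 1: 4 ∉ H.
Suppose 1 ∉ E: no assignment then satisfies all the clues, so 1 ∈ E.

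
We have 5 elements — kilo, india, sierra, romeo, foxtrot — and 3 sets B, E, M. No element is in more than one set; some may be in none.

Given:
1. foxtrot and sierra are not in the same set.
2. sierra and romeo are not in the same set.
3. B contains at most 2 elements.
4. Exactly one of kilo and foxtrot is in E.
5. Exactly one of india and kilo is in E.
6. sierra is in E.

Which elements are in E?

From (6): sierra ∈ E.
(1): foxtrot ∉ E.
(2): romeo ∉ E.
(4) (exactly one): kilo ∈ E.
(5) (exactly one): india ∉ E.

E = {kilo, sierra}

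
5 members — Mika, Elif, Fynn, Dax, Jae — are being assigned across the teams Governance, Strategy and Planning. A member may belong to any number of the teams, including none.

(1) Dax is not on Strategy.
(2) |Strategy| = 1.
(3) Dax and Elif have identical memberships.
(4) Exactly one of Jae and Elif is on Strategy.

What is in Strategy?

From (1): Dax ∉ Strategy.
(3): Elif matches Dax: Elif ∉ Strategy.
(4) (exactly one): Jae ∈ Strategy.
(2): Strategy already has 1, so the rest are out.

Strategy = {Jae}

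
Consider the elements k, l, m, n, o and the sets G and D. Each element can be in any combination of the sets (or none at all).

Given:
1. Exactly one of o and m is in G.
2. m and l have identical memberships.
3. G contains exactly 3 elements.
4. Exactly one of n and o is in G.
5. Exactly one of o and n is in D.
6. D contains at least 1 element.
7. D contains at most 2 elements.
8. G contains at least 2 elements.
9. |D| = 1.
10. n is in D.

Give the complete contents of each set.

From (10): n ∈ D.
(5) (exactly one): o ∉ D.
(9): D already has 1, so the rest are out.
Suppose k ∈ G: no assignment then satisfies all the clues, so k ∉ G.

G = {l, m, n}; D = {n}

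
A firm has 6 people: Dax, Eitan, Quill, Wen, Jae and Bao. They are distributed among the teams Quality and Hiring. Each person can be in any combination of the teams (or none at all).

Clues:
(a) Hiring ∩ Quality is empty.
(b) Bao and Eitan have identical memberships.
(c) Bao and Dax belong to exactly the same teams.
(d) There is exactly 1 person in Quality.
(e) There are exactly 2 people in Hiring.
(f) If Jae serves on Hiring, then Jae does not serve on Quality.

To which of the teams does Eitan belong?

Eitan: none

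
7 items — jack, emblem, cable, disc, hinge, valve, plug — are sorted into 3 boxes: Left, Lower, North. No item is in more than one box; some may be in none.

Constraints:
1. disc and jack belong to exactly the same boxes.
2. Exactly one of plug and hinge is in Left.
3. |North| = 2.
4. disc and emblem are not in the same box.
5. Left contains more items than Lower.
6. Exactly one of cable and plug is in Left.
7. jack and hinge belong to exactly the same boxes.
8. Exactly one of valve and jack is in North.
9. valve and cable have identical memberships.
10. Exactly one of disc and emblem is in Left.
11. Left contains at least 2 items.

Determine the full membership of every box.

Left = {emblem, plug}; Lower = {}; North = {cable, valve}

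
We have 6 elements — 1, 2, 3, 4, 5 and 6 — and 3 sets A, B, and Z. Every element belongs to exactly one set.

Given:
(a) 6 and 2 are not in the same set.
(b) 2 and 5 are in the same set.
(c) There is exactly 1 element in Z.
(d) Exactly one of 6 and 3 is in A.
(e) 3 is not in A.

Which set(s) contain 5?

From (e): 3 ∉ A.
(d) (exactly one): 6 ∈ A.
(a): 2 ∉ A.
(b): 5 matches 2: 5 ∉ A.
Suppose 5 ∉ B: no assignment then satisfies all the clues, so 5 ∈ B.

5: B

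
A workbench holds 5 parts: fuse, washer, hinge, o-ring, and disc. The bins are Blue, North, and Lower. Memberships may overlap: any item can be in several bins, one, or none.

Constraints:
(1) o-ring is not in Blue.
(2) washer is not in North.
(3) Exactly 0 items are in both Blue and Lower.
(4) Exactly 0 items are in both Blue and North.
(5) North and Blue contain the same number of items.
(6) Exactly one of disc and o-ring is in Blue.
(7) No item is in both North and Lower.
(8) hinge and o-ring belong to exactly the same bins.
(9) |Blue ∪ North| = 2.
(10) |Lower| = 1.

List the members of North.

North = {fuse}

From (1): o-ring ∉ Blue.
From (2): washer ∉ North.
(6) (exactly one): disc ∈ Blue.
(8): hinge matches o-ring: hinge ∉ Blue.
Suppose fuse ∉ North: no assignment then satisfies all the clues, so fuse ∈ North.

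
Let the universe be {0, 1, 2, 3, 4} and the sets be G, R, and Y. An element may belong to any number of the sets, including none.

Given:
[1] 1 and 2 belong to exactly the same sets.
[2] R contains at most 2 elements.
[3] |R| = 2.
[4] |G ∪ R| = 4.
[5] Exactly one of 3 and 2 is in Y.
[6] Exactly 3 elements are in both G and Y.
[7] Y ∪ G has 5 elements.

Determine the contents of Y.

Y = {0, 1, 2, 4}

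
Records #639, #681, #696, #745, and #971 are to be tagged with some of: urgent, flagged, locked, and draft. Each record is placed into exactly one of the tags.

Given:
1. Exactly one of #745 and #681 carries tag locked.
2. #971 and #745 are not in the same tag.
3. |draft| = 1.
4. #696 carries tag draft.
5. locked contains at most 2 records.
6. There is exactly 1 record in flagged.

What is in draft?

From (4): #696 ∈ draft.
(3): draft already has 1, so the rest are out.

draft = {#696}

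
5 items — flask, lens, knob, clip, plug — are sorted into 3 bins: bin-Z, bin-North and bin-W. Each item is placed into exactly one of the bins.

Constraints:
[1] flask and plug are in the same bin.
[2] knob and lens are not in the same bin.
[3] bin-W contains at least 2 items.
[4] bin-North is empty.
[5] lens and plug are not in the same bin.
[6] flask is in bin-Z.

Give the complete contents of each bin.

From (6): flask ∈ bin-Z.
(1): plug matches flask: plug ∈ bin-Z.
(4): bin-North already has 0, so the rest are out.
(5): lens ∉ bin-Z.
Only one bin left: lens ∈ bin-W.
(2): knob ∉ bin-W.
(3): only 2 candidates remain for bin-W, so all are in.
Only one bin left: knob ∈ bin-Z.

bin-Z = {flask, knob, plug}; bin-North = {}; bin-W = {clip, lens}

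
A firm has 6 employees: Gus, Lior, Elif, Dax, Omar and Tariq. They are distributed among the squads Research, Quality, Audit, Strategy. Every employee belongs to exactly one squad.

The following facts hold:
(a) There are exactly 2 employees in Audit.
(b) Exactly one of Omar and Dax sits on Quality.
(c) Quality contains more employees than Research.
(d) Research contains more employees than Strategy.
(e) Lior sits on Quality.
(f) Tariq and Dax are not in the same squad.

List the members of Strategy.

Strategy = {}

From (e): Lior ∈ Quality.
Suppose Gus ∈ Strategy: no assignment then satisfies all the clues, so Gus ∉ Strategy.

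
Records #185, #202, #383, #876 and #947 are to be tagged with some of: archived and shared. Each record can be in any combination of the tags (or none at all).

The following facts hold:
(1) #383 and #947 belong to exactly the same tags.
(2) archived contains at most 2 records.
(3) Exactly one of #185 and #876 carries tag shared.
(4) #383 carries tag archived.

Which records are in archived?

From (4): #383 ∈ archived.
(1): #947 matches #383: #947 ∈ archived.
(2): archived already has 2, so the rest are out.

archived = {#383, #947}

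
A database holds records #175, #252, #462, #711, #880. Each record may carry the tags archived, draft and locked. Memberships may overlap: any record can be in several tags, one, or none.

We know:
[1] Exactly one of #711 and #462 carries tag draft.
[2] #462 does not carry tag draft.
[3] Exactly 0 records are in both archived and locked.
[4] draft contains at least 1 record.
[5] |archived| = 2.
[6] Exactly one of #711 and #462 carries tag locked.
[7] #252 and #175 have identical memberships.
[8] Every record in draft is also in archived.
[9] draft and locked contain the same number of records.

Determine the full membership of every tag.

archived = {#711, #880}; draft = {#711}; locked = {#462}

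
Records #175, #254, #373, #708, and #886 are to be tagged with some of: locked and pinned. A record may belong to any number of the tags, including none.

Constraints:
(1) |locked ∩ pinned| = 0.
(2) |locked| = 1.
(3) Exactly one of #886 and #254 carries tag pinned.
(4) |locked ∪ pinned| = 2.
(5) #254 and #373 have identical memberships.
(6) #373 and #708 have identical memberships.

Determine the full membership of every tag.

locked = {#175}; pinned = {#886}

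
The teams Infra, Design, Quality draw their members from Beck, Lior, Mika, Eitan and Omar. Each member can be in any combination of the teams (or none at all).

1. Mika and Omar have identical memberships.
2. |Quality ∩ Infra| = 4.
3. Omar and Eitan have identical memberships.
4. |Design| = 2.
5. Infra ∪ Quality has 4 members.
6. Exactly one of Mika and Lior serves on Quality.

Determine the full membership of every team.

Infra = {Beck, Eitan, Mika, Omar}; Design = {Beck, Lior}; Quality = {Beck, Eitan, Mika, Omar}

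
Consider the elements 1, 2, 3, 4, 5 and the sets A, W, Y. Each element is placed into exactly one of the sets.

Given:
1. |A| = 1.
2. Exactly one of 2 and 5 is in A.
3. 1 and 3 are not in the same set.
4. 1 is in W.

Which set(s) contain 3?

3: Y

From (4): 1 ∈ W.
(3): 3 ∉ W.
Suppose 3 ∈ A: no assignment then satisfies all the clues, so 3 ∉ A.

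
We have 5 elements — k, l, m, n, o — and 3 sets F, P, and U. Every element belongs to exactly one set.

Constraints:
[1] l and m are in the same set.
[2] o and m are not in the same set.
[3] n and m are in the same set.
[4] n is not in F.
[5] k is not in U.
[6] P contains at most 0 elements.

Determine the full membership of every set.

F = {k, o}; P = {}; U = {l, m, n}

From (4): n ∉ F.
From (5): k ∉ U.
(3): m matches n: m ∉ F.
(6): P already has 0, so the rest are out.
Only one set left: k ∈ F.
Only one set left: m ∈ U.
Only one set left: n ∈ U.
(1): l matches m: l ∉ F.
(1): l matches m: l ∈ U.
(2): o ∉ U.
Only one set left: o ∈ F.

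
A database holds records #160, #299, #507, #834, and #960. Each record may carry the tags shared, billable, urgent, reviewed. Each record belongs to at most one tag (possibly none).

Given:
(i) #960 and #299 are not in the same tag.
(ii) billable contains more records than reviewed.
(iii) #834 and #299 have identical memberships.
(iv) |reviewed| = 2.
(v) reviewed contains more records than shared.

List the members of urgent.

urgent = {}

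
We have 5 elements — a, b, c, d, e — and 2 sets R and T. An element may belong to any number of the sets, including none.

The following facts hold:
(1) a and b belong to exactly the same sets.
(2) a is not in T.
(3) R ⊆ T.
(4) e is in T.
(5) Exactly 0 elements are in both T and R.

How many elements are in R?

0

From (2): a ∉ T.
From (4): e ∈ T.
(1): b matches a: b ∉ T.
(3) contrapositive: a ∉ R.
(3) contrapositive: b ∉ R.
Suppose c ∈ R: no assignment then satisfies all the clues, so c ∉ R.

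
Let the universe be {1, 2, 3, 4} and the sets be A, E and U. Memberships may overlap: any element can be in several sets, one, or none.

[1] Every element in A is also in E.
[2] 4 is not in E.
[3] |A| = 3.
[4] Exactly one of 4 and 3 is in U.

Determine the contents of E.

From (2): 4 ∉ E.
(1) contrapositive: 4 ∉ A.
(3): only 3 candidates remain for A, so all are in.
(1) with 1 ∈ A: 1 ∈ E.
(1) with 2 ∈ A: 2 ∈ E.
(1) with 3 ∈ A: 3 ∈ E.

E = {1, 2, 3}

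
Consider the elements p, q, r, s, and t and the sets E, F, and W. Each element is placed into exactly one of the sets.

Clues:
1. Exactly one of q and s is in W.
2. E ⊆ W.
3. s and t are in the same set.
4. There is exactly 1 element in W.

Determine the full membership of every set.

E = {}; F = {p, r, s, t}; W = {q}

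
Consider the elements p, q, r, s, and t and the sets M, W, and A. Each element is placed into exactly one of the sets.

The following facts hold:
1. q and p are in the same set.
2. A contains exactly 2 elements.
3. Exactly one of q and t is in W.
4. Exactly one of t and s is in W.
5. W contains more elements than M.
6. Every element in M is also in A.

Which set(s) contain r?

r: A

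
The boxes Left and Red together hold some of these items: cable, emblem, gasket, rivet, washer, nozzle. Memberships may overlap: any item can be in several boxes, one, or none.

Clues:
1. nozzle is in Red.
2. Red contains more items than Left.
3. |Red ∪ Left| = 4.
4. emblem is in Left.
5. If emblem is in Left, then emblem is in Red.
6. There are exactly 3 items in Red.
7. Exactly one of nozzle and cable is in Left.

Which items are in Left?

Left = {cable, emblem}

From (1): nozzle ∈ Red.
From (4): emblem ∈ Left.
(5): emblem ∈ Red.
Suppose cable ∉ Left: no assignment then satisfies all the clues, so cable ∈ Left.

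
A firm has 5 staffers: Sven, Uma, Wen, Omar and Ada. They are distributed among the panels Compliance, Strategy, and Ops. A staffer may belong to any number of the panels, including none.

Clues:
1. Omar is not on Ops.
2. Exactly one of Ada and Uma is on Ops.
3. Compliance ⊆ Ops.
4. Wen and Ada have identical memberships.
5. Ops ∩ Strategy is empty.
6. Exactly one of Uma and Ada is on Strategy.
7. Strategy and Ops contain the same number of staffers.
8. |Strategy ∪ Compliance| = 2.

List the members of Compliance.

From (1): Omar ∉ Ops.
(3) contrapositive: Omar ∉ Compliance.
Suppose Sven ∈ Compliance: no assignment then satisfies all the clues, so Sven ∉ Compliance.

Compliance = {}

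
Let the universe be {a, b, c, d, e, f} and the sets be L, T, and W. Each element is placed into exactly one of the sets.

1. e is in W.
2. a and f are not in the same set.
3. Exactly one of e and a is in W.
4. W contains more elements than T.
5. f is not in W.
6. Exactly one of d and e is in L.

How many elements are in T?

From (1): e ∈ W.
From (5): f ∉ W.
(3) (exactly one): a ∉ W.
(6) (exactly one): d ∈ L.
Suppose b ∈ T: no assignment then satisfies all the clues, so b ∉ T.

1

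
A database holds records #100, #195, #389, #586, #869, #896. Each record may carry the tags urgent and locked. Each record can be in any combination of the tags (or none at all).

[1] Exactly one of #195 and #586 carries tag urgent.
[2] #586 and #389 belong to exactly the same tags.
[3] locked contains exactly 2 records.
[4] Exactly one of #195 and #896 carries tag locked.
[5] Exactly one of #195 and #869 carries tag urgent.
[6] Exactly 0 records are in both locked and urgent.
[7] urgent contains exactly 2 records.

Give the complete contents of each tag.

urgent = {#100, #195}; locked = {#869, #896}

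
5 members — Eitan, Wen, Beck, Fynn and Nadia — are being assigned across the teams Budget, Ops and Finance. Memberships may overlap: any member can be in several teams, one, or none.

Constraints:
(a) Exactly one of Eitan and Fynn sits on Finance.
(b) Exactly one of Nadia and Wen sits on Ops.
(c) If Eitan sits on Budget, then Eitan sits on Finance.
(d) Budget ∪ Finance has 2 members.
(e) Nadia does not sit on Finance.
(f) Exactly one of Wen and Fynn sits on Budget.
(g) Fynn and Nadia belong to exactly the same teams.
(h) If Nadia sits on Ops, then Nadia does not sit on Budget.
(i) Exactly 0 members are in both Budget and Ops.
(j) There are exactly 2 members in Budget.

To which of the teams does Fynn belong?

Fynn: Ops

From (e): Nadia ∉ Finance.
(g): Fynn matches Nadia: Fynn ∉ Finance.
(a) (exactly one): Eitan ∈ Finance.
Suppose Fynn ∈ Budget: no assignment then satisfies all the clues, so Fynn ∉ Budget.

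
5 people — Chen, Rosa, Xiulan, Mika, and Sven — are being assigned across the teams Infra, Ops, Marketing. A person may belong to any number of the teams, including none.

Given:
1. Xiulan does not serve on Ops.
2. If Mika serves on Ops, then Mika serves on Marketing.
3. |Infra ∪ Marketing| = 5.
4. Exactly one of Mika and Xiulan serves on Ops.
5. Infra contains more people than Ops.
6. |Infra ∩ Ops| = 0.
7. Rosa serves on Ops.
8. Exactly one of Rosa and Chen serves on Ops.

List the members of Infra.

Infra = {Chen, Sven, Xiulan}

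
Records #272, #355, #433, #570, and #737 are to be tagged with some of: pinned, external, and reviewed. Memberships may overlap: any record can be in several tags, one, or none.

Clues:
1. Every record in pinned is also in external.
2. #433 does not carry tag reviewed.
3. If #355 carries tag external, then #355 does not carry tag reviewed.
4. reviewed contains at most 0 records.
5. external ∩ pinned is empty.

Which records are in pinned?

pinned = {}

From (2): #433 ∉ reviewed.
(4): reviewed already has 0, so the rest are out.
Suppose #272 ∈ pinned: no assignment then satisfies all the clues, so #272 ∉ pinned.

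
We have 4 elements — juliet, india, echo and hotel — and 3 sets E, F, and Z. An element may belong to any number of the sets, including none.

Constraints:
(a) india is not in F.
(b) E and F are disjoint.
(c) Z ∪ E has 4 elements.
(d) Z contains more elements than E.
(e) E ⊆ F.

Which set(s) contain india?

From (a): india ∉ F.
(e) contrapositive: india ∉ E.
Suppose india ∉ Z: no assignment then satisfies all the clues, so india ∈ Z.

india: Z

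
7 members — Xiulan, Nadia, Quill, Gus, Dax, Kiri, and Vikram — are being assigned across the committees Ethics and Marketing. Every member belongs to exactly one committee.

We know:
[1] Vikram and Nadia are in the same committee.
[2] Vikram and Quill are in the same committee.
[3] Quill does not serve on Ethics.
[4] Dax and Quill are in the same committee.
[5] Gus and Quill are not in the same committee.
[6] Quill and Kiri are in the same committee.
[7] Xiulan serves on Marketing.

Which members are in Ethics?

From (3): Quill ∉ Ethics.
From (7): Xiulan ∈ Marketing.
(2): Vikram matches Quill: Vikram ∉ Ethics.
(4): Dax matches Quill: Dax ∉ Ethics.
(6): Kiri matches Quill: Kiri ∉ Ethics.
Only one committee left: Quill ∈ Marketing.
Only one committee left: Dax ∈ Marketing.
Only one committee left: Kiri ∈ Marketing.
Only one committee left: Vikram ∈ Marketing.
(1): Nadia matches Vikram: Nadia ∉ Ethics.
(1): Nadia matches Vikram: Nadia ∈ Marketing.
Only one committee left: Gus ∈ Ethics.

Ethics = {Gus}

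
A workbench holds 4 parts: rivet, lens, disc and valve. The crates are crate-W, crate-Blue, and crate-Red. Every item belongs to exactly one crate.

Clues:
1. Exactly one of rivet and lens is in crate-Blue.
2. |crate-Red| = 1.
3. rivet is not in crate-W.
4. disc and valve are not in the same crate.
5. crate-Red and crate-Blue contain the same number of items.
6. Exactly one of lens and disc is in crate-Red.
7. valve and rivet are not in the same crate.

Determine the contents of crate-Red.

crate-Red = {disc}

From (3): rivet ∉ crate-W.
Suppose rivet ∈ crate-Red: no assignment then satisfies all the clues, so rivet ∉ crate-Red.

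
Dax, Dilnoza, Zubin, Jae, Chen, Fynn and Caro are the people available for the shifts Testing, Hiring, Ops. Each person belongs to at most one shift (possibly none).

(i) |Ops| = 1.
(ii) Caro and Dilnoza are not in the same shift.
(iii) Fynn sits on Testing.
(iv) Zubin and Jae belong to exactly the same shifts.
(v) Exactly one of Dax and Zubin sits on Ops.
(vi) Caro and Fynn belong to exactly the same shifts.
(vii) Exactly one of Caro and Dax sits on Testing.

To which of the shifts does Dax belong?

Dax: Ops

From (iii): Fynn ∈ Testing.
(vi): Caro matches Fynn: Caro ∈ Testing.
(vii) (exactly one): Dax ∉ Testing.
(ii): Dilnoza ∉ Testing.
Suppose Dax ∈ Hiring: no assignment then satisfies all the clues, so Dax ∉ Hiring.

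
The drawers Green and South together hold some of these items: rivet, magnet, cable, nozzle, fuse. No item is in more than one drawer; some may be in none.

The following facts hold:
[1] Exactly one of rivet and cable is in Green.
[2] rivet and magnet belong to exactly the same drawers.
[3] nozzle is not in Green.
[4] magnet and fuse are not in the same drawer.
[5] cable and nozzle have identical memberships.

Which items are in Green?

Green = {magnet, rivet}

From (3): nozzle ∉ Green.
(5): cable matches nozzle: cable ∉ Green.
(1) (exactly one): rivet ∈ Green.
(2): magnet matches rivet: magnet ∈ Green.
(4): fuse ∉ Green.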